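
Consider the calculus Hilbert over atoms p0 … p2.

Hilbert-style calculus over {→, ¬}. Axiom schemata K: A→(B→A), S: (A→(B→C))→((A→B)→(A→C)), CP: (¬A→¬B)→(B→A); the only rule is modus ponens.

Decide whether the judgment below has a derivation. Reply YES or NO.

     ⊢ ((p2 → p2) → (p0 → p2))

Enumerate valuations to refute Γ ⊢ Δ:
  v=000: Γ:[] Δ:[((p2 → p2) → (p0 → p2))=T] refutes=False
  v=001: Γ:[] Δ:[((p2 → p2) → (p0 → p2))=T] refutes=False
  v=010: Γ:[] Δ:[((p2 → p2) → (p0 → p2))=T] refutes=False
  v=011: Γ:[] Δ:[((p2 → p2) → (p0 → p2))=T] refutes=False
  v=100: Γ:[] Δ:[((p2 → p2) → (p0 → p2))=F] refutes=True  ← countermodel

Result: NO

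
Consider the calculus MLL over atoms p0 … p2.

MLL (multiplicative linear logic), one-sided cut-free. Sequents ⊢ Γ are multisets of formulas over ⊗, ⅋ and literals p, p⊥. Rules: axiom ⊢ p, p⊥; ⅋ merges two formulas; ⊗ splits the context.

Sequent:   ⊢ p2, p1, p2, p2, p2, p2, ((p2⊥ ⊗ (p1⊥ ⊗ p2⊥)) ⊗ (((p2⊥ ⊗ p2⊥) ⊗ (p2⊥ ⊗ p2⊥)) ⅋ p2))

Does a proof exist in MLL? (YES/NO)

Proof tree:
[⊗]  ⊢ p2, p1, p2, p2, p2, p2, ((p2⊥ ⊗ (p1⊥ ⊗ p2⊥)) ⊗ (((p2⊥ ⊗ p2⊥) ⊗ (p2⊥ ⊗ p2⊥)) ⅋ p2))
  [⊗]  ⊢ p2, p1, p2, (p2⊥ ⊗ (p1⊥ ⊗ p2⊥))
    [Ax]  ⊢ p2, p2⊥
    [⊗]  ⊢ p1, p2, (p1⊥ ⊗ p2⊥)
      [Ax]  ⊢ p1, p1⊥
      [Ax]  ⊢ p2, p2⊥
  [⅋]  ⊢ p2, p2, p2, (((p2⊥ ⊗ p2⊥) ⊗ (p2⊥ ⊗ p2⊥)) ⅋ p2)
    [⊗]  ⊢ p2, p2, p2, p2, ((p2⊥ ⊗ p2⊥) ⊗ (p2⊥ ⊗ p2⊥))
      [⊗]  ⊢ p2, p2, (p2⊥ ⊗ p2⊥)
        [Ax]  ⊢ p2, p2⊥
        [Ax]  ⊢ p2, p2⊥
      [⊗]  ⊢ p2, p2, (p2⊥ ⊗ p2⊥)
        [Ax]  ⊢ p2, p2⊥
        [Ax]  ⊢ p2, p2⊥

Result: YES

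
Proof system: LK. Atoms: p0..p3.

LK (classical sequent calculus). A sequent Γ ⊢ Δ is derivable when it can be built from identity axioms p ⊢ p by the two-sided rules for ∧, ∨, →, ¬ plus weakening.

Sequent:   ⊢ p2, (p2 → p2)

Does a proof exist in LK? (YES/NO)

Proof tree:
[→R]  ⊢ p2, (p2 → p2)
  [WR] p2 ⊢ p2, p2
    [Ax] p2 ⊢ p2

Result: YES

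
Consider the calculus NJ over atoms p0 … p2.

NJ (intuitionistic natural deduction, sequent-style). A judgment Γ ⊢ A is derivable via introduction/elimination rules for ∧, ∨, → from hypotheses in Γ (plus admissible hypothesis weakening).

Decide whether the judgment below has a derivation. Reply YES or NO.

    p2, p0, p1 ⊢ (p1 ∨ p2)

Derivation trace:
[Wk] p2, p0, p1 ⊢ (p1 ∨ p2)
  [∨I₂] p2, p0 ⊢ (p1 ∨ p2)
    [Wk] p2, p0 ⊢ p2
      [Ax] p2 ⊢ p2

Result: YES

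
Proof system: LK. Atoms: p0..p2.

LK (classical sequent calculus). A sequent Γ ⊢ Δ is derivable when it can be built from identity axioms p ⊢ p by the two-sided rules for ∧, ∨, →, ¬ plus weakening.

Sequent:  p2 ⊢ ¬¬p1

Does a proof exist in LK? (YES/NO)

Search for a countermodel by truth-table:
  v=000: Γ:[p2=F] Δ:[¬¬p1=F] refutes=False
  v=001: Γ:[p2=T] Δ:[¬¬p1=F] refutes=True  ← countermodel

Result: NO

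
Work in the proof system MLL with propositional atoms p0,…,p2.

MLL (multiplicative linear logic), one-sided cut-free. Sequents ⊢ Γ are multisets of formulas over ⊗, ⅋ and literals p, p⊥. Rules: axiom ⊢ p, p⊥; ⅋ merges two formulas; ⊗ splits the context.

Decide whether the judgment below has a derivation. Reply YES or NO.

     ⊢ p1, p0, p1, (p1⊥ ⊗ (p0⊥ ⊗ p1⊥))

Proof tree:
[⊗]  ⊢ p1, p0, p1, (p1⊥ ⊗ (p0⊥ ⊗ p1⊥))
  [Ax]  ⊢ p1, p1⊥
  [⊗]  ⊢ p0, p1, (p0⊥ ⊗ p1⊥)
    [Ax]  ⊢ p0, p0⊥
    [Ax]  ⊢ p1, p1⊥

Result: YES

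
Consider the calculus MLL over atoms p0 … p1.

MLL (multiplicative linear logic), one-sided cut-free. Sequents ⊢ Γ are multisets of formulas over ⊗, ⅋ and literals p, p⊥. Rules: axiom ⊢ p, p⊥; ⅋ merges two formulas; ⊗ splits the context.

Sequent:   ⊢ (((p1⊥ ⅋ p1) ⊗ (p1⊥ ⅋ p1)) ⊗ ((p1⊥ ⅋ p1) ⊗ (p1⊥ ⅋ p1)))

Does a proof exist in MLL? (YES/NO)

Proof tree:
[⊗]  ⊢ (((p1⊥ ⅋ p1) ⊗ (p1⊥ ⅋ p1)) ⊗ ((p1⊥ ⅋ p1) ⊗ (p1⊥ ⅋ p1)))
  [⊗]  ⊢ ((p1⊥ ⅋ p1) ⊗ (p1⊥ ⅋ p1))
    [⅋]  ⊢ (p1⊥ ⅋ p1)
      [Ax]  ⊢ p1, p1⊥
    [⅋]  ⊢ (p1⊥ ⅋ p1)
      [Ax]  ⊢ p1, p1⊥
  [⊗]  ⊢ ((p1⊥ ⅋ p1) ⊗ (p1⊥ ⅋ p1))
    [⅋]  ⊢ (p1⊥ ⅋ p1)
      [Ax]  ⊢ p1, p1⊥
    [⅋]  ⊢ (p1⊥ ⅋ p1)
      [Ax]  ⊢ p1, p1⊥

Result: YES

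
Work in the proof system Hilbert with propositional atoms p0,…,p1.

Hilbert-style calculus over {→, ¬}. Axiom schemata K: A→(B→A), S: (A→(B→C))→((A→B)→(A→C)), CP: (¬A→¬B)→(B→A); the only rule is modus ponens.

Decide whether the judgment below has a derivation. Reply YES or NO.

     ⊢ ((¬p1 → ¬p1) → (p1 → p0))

Truth-table refutation:
  v=00: Γ:[] Δ:[((¬p1 → ¬p1) → (p1 → p0))=T] refutes=False
  v=01: Γ:[] Δ:[((¬p1 → ¬p1) → (p1 → p0))=F] refutes=True  ← countermodel

Result: NO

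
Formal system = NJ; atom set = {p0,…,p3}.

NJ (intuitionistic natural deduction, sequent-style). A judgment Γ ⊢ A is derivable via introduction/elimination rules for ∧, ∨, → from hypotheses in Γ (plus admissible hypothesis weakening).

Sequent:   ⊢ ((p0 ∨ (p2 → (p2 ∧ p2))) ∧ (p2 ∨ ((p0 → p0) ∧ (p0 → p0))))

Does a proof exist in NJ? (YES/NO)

Derivation (root first):
[∧I]  ⊢ ((p0 ∨ (p2 → (p2 ∧ p2))) ∧ (p2 ∨ ((p0 → p0) ∧ (p0 → p0))))
  [∨I₂]  ⊢ (p0 ∨ (p2 → (p2 ∧ p2)))
    [→I]  ⊢ (p2 → (p2 ∧ p2))
      [∧I] p2 ⊢ (p2 ∧ p2)
        [Ax] p2 ⊢ p2
        [Ax] p2 ⊢ p2
  [∨I₂]  ⊢ (p2 ∨ ((p0 → p0) ∧ (p0 → p0)))
    [∧I]  ⊢ ((p0 → p0) ∧ (p0 → p0))
      [→I]  ⊢ (p0 → p0)
        [Ax] p0 ⊢ p0
      [→I]  ⊢ (p0 → p0)
        [Ax] p0 ⊢ p0

Result: YES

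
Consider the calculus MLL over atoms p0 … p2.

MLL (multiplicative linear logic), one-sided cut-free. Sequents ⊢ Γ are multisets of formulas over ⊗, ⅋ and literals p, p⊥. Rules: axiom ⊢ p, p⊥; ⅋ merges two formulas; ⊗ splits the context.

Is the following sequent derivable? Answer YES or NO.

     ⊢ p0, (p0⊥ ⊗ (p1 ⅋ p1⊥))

Proof tree:
[⊗]  ⊢ p0, (p0⊥ ⊗ (p1 ⅋ p1⊥))
  [Ax]  ⊢ p0, p0⊥
  [⅋]  ⊢ (p1 ⅋ p1⊥)
    [Ax]  ⊢ p1, p1⊥

Result: YES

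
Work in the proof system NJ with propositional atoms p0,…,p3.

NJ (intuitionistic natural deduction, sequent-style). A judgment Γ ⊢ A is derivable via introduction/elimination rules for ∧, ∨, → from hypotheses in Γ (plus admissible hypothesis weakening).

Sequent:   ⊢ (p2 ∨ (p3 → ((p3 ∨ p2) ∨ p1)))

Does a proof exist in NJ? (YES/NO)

Derivation trace:
[∨I₂]  ⊢ (p2 ∨ (p3 → ((p3 ∨ p2) ∨ p1)))
  [→I]  ⊢ (p3 → ((p3 ∨ p2) ∨ p1))
    [∨I₁] p3 ⊢ ((p3 ∨ p2) ∨ p1)
      [∨I₁] p3 ⊢ (p3 ∨ p2)
        [Ax] p3 ⊢ p3

Result: YES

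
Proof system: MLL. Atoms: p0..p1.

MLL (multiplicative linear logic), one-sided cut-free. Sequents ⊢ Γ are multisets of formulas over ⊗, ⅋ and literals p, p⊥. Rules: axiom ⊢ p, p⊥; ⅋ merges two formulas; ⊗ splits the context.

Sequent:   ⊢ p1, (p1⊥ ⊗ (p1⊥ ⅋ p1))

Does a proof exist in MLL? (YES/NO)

Derivation (root first):
[⊗]  ⊢ p1, (p1⊥ ⊗ (p1⊥ ⅋ p1))
  [Ax]  ⊢ p1, p1⊥
  [⅋]  ⊢ (p1⊥ ⅋ p1)
    [Ax]  ⊢ p1, p1⊥

Result: YES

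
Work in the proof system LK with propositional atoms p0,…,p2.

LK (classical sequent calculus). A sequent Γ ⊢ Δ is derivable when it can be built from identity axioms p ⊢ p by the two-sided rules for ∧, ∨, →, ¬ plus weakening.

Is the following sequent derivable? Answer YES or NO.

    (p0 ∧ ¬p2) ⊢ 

Search for a countermodel by truth-table:
  v=000: Γ:[(p0 ∧ ¬p2)=F] Δ:[] refutes=False
  v=001: Γ:[(p0 ∧ ¬p2)=F] Δ:[] refutes=False
  v=010: Γ:[(p0 ∧ ¬p2)=F] Δ:[] refutes=False
  v=011: Γ:[(p0 ∧ ¬p2)=F] Δ:[] refutes=False
  v=100: Γ:[(p0 ∧ ¬p2)=T] Δ:[] refutes=True  ← countermodel

Result: NO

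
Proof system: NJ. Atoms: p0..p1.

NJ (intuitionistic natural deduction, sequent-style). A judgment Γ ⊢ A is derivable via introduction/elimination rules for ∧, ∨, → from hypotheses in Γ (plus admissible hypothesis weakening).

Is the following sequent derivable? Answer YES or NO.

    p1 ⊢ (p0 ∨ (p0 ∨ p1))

Proof tree:
[∨I₂] p1 ⊢ (p0 ∨ (p0 ∨ p1))
  [∨I₂] p1 ⊢ (p0 ∨ p1)
    [Ax] p1 ⊢ p1

Result: YES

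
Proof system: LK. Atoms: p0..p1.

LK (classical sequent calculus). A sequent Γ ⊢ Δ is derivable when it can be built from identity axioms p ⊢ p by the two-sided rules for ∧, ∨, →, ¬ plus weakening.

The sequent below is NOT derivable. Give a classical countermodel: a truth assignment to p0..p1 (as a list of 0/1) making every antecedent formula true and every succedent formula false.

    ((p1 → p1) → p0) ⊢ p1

Search for a countermodel by truth-table:
  v=00: Γ:[((p1 → p1) → p0)=F] Δ:[p1=F] refutes=False
  v=01: Γ:[((p1 → p1) → p0)=F] Δ:[p1=T] refutes=False
  v=10: Γ:[((p1 → p1) → p0)=T] Δ:[p1=F] refutes=True  ← countermodel

Result: [1, 0]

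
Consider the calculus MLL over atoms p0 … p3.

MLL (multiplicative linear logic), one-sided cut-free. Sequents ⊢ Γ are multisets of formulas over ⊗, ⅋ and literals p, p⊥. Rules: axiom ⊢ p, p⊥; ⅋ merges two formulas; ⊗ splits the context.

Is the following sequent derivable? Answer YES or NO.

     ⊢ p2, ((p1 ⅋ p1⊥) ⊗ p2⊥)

Derivation trace:
[⊗]  ⊢ p2, ((p1 ⅋ p1⊥) ⊗ p2⊥)
  [⅋]  ⊢ (p1 ⅋ p1⊥)
    [Ax]  ⊢ p1, p1⊥
  [Ax]  ⊢ p2, p2⊥

Result: YES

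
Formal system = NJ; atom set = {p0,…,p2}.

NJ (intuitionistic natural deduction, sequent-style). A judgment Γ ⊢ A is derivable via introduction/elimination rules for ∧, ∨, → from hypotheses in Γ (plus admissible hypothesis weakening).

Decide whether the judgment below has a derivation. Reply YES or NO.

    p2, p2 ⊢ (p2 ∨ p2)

Derivation trace:
[∨I₁] p2, p2 ⊢ (p2 ∨ p2)
  [Wk] p2, p2 ⊢ p2
    [Ax] p2 ⊢ p2

Result: YES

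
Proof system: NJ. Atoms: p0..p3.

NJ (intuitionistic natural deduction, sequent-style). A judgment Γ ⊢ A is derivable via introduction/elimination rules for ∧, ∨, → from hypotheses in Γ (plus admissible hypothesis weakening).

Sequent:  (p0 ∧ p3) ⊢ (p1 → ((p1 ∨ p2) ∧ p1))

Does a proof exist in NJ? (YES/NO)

Proof tree:
[→I] (p0 ∧ p3) ⊢ (p1 → ((p1 ∨ p2) ∧ p1))
  [Wk] p1, (p0 ∧ p3) ⊢ ((p1 ∨ p2) ∧ p1)
    [∧I] p1 ⊢ ((p1 ∨ p2) ∧ p1)
      [∨I₁] p1 ⊢ (p1 ∨ p2)
        [Ax] p1 ⊢ p1
      [Ax] p1 ⊢ p1

Result: YES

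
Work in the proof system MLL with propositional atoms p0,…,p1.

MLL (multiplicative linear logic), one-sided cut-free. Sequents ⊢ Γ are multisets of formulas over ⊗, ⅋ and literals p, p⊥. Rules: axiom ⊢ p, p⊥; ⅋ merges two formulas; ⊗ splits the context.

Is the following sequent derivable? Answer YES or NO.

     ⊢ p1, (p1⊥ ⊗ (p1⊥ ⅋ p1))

Proof tree:
[⊗]  ⊢ p1, (p1⊥ ⊗ (p1⊥ ⅋ p1))
  [Ax]  ⊢ p1, p1⊥
  [⅋]  ⊢ (p1⊥ ⅋ p1)
    [Ax]  ⊢ p1, p1⊥

Result: YES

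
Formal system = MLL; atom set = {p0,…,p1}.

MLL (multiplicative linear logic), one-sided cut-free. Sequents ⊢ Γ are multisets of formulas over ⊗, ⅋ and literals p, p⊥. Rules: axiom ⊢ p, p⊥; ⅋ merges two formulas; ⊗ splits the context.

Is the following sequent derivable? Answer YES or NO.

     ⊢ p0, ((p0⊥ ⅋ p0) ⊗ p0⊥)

Derivation trace:
[⊗]  ⊢ p0, ((p0⊥ ⅋ p0) ⊗ p0⊥)
  [⅋]  ⊢ (p0⊥ ⅋ p0)
    [Ax]  ⊢ p0, p0⊥
  [Ax]  ⊢ p0, p0⊥

Result: YES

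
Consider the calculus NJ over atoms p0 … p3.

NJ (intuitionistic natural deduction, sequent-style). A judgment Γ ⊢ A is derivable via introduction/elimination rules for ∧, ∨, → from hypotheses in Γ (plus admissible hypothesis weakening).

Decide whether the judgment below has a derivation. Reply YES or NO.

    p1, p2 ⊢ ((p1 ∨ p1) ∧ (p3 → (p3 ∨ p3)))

Proof tree:
[∧I] p1, p2 ⊢ ((p1 ∨ p1) ∧ (p3 → (p3 ∨ p3)))
  [∨I₂] p1 ⊢ (p1 ∨ p1)
    [Ax] p1 ⊢ p1
  [Wk] p2 ⊢ (p3 → (p3 ∨ p3))
    [→I]  ⊢ (p3 → (p3 ∨ p3))
      [∨I₂] p3 ⊢ (p3 ∨ p3)
        [Ax] p3 ⊢ p3

Result: YES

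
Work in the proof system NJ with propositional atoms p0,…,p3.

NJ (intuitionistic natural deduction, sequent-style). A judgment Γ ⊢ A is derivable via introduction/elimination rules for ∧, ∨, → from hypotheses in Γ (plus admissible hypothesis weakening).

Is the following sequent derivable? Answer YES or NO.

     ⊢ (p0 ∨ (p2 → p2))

Derivation (root first):
[∨I₂]  ⊢ (p0 ∨ (p2 → p2))
  [→I]  ⊢ (p2 → p2)
    [Ax] p2 ⊢ p2

Result: YES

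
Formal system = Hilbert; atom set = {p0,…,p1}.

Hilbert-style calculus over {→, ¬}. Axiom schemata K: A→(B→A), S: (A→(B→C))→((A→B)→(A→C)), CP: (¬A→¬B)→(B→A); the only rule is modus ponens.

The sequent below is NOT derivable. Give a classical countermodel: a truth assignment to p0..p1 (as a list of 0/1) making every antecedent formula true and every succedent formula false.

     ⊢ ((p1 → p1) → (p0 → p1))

Truth-table refutation:
  v=00: Γ:[] Δ:[((p1 → p1) → (p0 → p1))=T] refutes=False
  v=01: Γ:[] Δ:[((p1 → p1) → (p0 → p1))=T] refutes=False
  v=10: Γ:[] Δ:[((p1 → p1) → (p0 → p1))=F] refutes=True  ← countermodel

Result: [1, 0]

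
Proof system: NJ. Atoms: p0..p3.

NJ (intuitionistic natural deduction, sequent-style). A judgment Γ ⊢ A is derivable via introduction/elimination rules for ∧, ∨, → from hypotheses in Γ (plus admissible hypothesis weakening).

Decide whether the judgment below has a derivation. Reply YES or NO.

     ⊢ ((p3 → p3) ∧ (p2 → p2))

Proof tree:
[∧I]  ⊢ ((p3 → p3) ∧ (p2 → p2))
  [→I]  ⊢ (p3 → p3)
    [Ax] p3 ⊢ p3
  [→I]  ⊢ (p2 → p2)
    [Ax] p2 ⊢ p2

Result: YES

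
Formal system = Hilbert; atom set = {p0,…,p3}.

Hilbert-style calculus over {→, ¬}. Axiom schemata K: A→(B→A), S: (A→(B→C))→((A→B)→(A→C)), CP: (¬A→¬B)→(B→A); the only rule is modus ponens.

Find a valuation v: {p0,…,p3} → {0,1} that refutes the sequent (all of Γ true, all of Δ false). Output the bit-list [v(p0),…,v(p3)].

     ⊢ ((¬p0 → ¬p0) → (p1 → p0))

Enumerate valuations to refute Γ ⊢ Δ:
  v=0000: Γ:[] Δ:[((¬p0 → ¬p0) → (p1 → p0))=T] refutes=False
  v=0001: Γ:[] Δ:[((¬p0 → ¬p0) → (p1 → p0))=T] refutes=False
  v=0010: Γ:[] Δ:[((¬p0 → ¬p0) → (p1 → p0))=T] refutes=False
  v=0011: Γ:[] Δ:[((¬p0 → ¬p0) → (p1 → p0))=T] refutes=False
  v=0100: Γ:[] Δ:[((¬p0 → ¬p0) → (p1 → p0))=F] refutes=True  ← countermodel

Result: [0, 1, 0, 0]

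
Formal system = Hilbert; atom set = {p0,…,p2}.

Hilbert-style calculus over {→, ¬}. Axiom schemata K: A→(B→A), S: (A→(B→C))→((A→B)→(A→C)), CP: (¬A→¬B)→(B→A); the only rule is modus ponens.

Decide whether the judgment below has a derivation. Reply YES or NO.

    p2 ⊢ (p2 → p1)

Search for a countermodel by truth-table:
  v=000: Γ:[p2=F] Δ:[(p2 → p1)=T] refutes=False
  v=001: Γ:[p2=T] Δ:[(p2 → p1)=F] refutes=True  ← countermodel

Result: NO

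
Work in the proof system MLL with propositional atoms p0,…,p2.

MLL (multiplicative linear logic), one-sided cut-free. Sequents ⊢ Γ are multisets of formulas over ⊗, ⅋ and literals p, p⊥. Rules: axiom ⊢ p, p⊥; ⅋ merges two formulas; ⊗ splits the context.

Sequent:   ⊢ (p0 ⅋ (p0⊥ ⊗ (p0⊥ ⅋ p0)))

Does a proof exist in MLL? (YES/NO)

Derivation (root first):
[⅋]  ⊢ (p0 ⅋ (p0⊥ ⊗ (p0⊥ ⅋ p0)))
  [⊗]  ⊢ p0, (p0⊥ ⊗ (p0⊥ ⅋ p0))
    [Ax]  ⊢ p0, p0⊥
    [⅋]  ⊢ (p0⊥ ⅋ p0)
      [Ax]  ⊢ p0, p0⊥

Result: YES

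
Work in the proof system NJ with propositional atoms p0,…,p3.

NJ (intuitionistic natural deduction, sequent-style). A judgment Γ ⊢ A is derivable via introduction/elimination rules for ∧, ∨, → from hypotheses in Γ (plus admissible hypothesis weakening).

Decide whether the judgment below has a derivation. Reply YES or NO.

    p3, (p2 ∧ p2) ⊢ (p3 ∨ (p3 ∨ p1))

Proof tree:
[Wk] p3, (p2 ∧ p2) ⊢ (p3 ∨ (p3 ∨ p1))
  [∨I₂] p3 ⊢ (p3 ∨ (p3 ∨ p1))
    [∨I₁] p3 ⊢ (p3 ∨ p1)
      [Ax] p3 ⊢ p3

Result: YES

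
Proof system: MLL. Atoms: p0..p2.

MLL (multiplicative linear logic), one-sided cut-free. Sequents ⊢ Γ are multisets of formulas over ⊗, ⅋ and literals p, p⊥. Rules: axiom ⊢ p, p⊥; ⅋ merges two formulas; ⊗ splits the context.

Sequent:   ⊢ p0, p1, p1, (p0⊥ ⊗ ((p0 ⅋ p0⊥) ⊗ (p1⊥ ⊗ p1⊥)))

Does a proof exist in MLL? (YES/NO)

Derivation (root first):
[⊗]  ⊢ p0, p1, p1, (p0⊥ ⊗ ((p0 ⅋ p0⊥) ⊗ (p1⊥ ⊗ p1⊥)))
  [Ax]  ⊢ p0, p0⊥
  [⊗]  ⊢ p1, p1, ((p0 ⅋ p0⊥) ⊗ (p1⊥ ⊗ p1⊥))
    [⅋]  ⊢ (p0 ⅋ p0⊥)
      [Ax]  ⊢ p0, p0⊥
    [⊗]  ⊢ p1, p1, (p1⊥ ⊗ p1⊥)
      [Ax]  ⊢ p1, p1⊥
      [Ax]  ⊢ p1, p1⊥

Result: YES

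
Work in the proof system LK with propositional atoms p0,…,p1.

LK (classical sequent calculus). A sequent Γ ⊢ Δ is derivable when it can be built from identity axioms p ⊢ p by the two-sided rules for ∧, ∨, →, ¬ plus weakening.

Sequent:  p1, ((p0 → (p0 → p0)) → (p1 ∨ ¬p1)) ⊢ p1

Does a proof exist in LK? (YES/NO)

Derivation (root first):
[→L] p1, ((p0 → (p0 → p0)) → (p1 ∨ ¬p1)) ⊢ p1
  [→R]  ⊢ (p0 → (p0 → p0))
    [→R] p0 ⊢ (p0 → p0)
      [WL] p0, p0 ⊢ p0
        [Ax] p0 ⊢ p0
  [∨L] p1, (p1 ∨ ¬p1) ⊢ p1
    [Ax] p1 ⊢ p1
    [¬L] p1, ¬p1 ⊢ 
      [Ax] p1 ⊢ p1

Result: YES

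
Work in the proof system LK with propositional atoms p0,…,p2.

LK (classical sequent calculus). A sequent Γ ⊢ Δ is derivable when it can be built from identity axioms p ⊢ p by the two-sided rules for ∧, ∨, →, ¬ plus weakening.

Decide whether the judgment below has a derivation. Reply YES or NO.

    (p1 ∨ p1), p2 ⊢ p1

Derivation trace:
[WL] (p1 ∨ p1), p2 ⊢ p1
  [∨L] (p1 ∨ p1) ⊢ p1
    [Ax] p1 ⊢ p1
    [Ax] p1 ⊢ p1

Result: YES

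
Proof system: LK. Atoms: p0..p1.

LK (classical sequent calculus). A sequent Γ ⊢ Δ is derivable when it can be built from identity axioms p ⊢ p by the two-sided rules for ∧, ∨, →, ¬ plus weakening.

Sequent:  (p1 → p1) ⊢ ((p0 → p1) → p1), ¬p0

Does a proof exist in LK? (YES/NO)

Derivation (root first):
[¬R] (p1 → p1) ⊢ ((p0 → p1) → p1), ¬p0
  [→R] p0, (p1 → p1) ⊢ ((p0 → p1) → p1)
    [→L] (p0 → p1), p0, (p1 → p1) ⊢ p1
      [→L] p0, (p0 → p1) ⊢ p1
        [Ax] p0 ⊢ p0
        [Ax] p1 ⊢ p1
      [Ax] p1 ⊢ p1

Result: YES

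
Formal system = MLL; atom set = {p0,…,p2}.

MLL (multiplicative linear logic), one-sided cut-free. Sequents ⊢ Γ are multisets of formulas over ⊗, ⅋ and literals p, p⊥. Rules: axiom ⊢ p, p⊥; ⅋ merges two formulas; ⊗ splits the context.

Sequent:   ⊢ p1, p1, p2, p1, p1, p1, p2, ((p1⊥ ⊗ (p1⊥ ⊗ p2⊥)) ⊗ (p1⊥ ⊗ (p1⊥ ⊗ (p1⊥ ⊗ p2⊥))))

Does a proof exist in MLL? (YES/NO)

Derivation (root first):
[⊗]  ⊢ p1, p1, p2, p1, p1, p1, p2, ((p1⊥ ⊗ (p1⊥ ⊗ p2⊥)) ⊗ (p1⊥ ⊗ (p1⊥ ⊗ (p1⊥ ⊗ p2⊥))))
  [⊗]  ⊢ p1, p1, p2, (p1⊥ ⊗ (p1⊥ ⊗ p2⊥))
    [Ax]  ⊢ p1, p1⊥
    [⊗]  ⊢ p1, p2, (p1⊥ ⊗ p2⊥)
      [Ax]  ⊢ p1, p1⊥
      [Ax]  ⊢ p2, p2⊥
  [⊗]  ⊢ p1, p1, p1, p2, (p1⊥ ⊗ (p1⊥ ⊗ (p1⊥ ⊗ p2⊥)))
    [Ax]  ⊢ p1, p1⊥
    [⊗]  ⊢ p1, p1, p2, (p1⊥ ⊗ (p1⊥ ⊗ p2⊥))
      [Ax]  ⊢ p1, p1⊥
      [⊗]  ⊢ p1, p2, (p1⊥ ⊗ p2⊥)
        [Ax]  ⊢ p1, p1⊥
        [Ax]  ⊢ p2, p2⊥

Result: YES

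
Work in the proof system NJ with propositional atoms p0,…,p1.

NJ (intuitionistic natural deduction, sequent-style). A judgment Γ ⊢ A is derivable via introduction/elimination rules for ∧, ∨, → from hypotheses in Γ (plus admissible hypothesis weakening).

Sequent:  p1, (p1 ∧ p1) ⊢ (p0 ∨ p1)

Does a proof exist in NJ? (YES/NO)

Derivation (root first):
[∨I₂] p1, (p1 ∧ p1) ⊢ (p0 ∨ p1)
  [Wk] p1, (p1 ∧ p1) ⊢ p1
    [Ax] p1 ⊢ p1

Result: YES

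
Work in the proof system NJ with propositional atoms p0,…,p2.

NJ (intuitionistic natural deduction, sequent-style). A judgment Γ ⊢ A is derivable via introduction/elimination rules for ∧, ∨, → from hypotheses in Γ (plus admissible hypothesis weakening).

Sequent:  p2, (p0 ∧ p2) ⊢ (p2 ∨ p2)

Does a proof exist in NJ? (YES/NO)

Proof tree:
[Wk] p2, (p0 ∧ p2) ⊢ (p2 ∨ p2)
  [∨I₁] p2 ⊢ (p2 ∨ p2)
    [Ax] p2 ⊢ p2

Result: YES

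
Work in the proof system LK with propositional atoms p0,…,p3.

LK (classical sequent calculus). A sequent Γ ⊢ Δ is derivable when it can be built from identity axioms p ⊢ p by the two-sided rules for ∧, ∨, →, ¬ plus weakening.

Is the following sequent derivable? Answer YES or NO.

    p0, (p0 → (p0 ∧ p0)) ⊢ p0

Derivation trace:
[→L] p0, (p0 → (p0 ∧ p0)) ⊢ p0
  [Ax] p0 ⊢ p0
  [∧L] (p0 ∧ p0) ⊢ p0
    [WL] p0, p0 ⊢ p0
      [Ax] p0 ⊢ p0

Result: YES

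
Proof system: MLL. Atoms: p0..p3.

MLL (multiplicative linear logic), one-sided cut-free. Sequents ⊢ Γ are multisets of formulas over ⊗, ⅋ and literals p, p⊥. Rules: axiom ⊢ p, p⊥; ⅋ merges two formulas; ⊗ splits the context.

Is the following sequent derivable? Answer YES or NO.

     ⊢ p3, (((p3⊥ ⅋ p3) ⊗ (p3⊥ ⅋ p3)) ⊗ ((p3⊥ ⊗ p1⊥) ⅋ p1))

Derivation trace:
[⊗]  ⊢ p3, (((p3⊥ ⅋ p3) ⊗ (p3⊥ ⅋ p3)) ⊗ ((p3⊥ ⊗ p1⊥) ⅋ p1))
  [⊗]  ⊢ ((p3⊥ ⅋ p3) ⊗ (p3⊥ ⅋ p3))
    [⅋]  ⊢ (p3⊥ ⅋ p3)
      [Ax]  ⊢ p3, p3⊥
    [⅋]  ⊢ (p3⊥ ⅋ p3)
      [Ax]  ⊢ p3, p3⊥
  [⅋]  ⊢ p3, ((p3⊥ ⊗ p1⊥) ⅋ p1)
    [⊗]  ⊢ p3, p1, (p3⊥ ⊗ p1⊥)
      [Ax]  ⊢ p3, p3⊥
      [Ax]  ⊢ p1, p1⊥

Result: YES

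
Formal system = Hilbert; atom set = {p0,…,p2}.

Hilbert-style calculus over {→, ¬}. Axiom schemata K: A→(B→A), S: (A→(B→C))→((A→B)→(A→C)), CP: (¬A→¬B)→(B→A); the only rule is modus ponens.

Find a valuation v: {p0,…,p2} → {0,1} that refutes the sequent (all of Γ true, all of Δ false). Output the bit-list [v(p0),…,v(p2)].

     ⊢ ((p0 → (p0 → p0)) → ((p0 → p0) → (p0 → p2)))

Enumerate valuations to refute Γ ⊢ Δ:
  v=000: Γ:[] Δ:[((p0 → (p0 → p0)) → ((p0 → p0) → (p0 → p2)))=T] refutes=False
  v=001: Γ:[] Δ:[((p0 → (p0 → p0)) → ((p0 → p0) → (p0 → p2)))=T] refutes=False
  v=010: Γ:[] Δ:[((p0 → (p0 → p0)) → ((p0 → p0) → (p0 → p2)))=T] refutes=False
  v=011: Γ:[] Δ:[((p0 → (p0 → p0)) → ((p0 → p0) → (p0 → p2)))=T] refutes=False
  v=100: Γ:[] Δ:[((p0 → (p0 → p0)) → ((p0 → p0) → (p0 → p2)))=F] refutes=True  ← countermodel

Result: [1, 0, 0]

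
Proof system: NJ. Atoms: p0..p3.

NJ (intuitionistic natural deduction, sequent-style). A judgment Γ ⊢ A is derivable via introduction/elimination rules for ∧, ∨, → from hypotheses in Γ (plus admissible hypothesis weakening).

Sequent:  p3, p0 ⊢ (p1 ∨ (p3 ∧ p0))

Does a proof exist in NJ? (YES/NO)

Proof tree:
[∨I₂] p3, p0 ⊢ (p1 ∨ (p3 ∧ p0))
  [∧I] p3, p0 ⊢ (p3 ∧ p0)
    [Ax] p3 ⊢ p3
    [Ax] p0 ⊢ p0

Result: YES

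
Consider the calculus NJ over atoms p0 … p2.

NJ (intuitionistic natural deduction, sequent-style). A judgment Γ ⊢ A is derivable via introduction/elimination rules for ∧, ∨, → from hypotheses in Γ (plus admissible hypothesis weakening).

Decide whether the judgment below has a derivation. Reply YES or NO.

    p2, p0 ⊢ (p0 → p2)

Derivation trace:
[Wk] p2, p0 ⊢ (p0 → p2)
  [→I] p2 ⊢ (p0 → p2)
    [Wk] p2, p0 ⊢ p2
      [Ax] p2 ⊢ p2

Result: YES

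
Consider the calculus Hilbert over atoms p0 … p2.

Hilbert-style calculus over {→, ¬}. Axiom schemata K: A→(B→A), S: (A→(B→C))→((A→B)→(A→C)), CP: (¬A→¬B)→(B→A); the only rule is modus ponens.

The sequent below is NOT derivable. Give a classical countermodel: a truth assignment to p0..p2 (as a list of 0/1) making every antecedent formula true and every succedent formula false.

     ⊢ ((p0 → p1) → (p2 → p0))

Enumerate valuations to refute Γ ⊢ Δ:
  v=000: Γ:[] Δ:[((p0 → p1) → (p2 → p0))=T] refutes=False
  v=001: Γ:[] Δ:[((p0 → p1) → (p2 → p0))=F] refutes=True  ← countermodel

Result: [0, 0, 1]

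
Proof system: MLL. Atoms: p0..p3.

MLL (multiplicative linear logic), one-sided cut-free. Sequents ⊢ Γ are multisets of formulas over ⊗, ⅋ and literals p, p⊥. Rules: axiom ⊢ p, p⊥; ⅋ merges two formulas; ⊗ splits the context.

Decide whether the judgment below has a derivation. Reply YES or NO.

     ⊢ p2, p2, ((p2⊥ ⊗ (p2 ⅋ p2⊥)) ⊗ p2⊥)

Derivation trace:
[⊗]  ⊢ p2, p2, ((p2⊥ ⊗ (p2 ⅋ p2⊥)) ⊗ p2⊥)
  [⊗]  ⊢ p2, (p2⊥ ⊗ (p2 ⅋ p2⊥))
    [Ax]  ⊢ p2, p2⊥
    [⅋]  ⊢ (p2 ⅋ p2⊥)
      [Ax]  ⊢ p2, p2⊥
  [Ax]  ⊢ p2, p2⊥

Result: YES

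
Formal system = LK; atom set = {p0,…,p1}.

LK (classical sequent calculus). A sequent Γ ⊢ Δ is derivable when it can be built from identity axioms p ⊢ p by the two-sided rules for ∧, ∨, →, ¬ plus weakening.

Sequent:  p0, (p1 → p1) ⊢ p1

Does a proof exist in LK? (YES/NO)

Truth-table refutation:
  v=00: Γ:[p0=F, (p1 → p1)=T] Δ:[p1=F] refutes=False
  v=01: Γ:[p0=F, (p1 → p1)=T] Δ:[p1=T] refutes=False
  v=10: Γ:[p0=T, (p1 → p1)=T] Δ:[p1=F] refutes=True  ← countermodel

Result: NO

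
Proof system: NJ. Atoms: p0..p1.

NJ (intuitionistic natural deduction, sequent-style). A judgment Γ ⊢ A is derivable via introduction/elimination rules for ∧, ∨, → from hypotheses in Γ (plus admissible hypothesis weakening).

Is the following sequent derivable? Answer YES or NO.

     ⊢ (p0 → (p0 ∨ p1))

Derivation (root first):
[→I]  ⊢ (p0 → (p0 ∨ p1))
  [∨I₁] p0 ⊢ (p0 ∨ p1)
    [Ax] p0 ⊢ p0

Result: YES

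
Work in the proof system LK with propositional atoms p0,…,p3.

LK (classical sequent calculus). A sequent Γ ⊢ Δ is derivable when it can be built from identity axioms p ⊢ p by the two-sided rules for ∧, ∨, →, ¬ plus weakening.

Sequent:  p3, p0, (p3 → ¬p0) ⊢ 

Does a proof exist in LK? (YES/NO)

Derivation (root first):
[→L] p3, p0, (p3 → ¬p0) ⊢ 
  [Ax] p3 ⊢ p3
  [¬L] p0, ¬p0 ⊢ 
    [Ax] p0 ⊢ p0

Result: YES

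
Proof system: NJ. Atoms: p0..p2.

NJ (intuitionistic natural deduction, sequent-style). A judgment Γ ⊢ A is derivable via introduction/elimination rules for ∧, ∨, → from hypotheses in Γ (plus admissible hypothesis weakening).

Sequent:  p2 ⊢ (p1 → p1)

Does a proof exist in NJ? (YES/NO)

Derivation (root first):
[Wk] p2 ⊢ (p1 → p1)
  [→I]  ⊢ (p1 → p1)
    [Ax] p1 ⊢ p1

Result: YES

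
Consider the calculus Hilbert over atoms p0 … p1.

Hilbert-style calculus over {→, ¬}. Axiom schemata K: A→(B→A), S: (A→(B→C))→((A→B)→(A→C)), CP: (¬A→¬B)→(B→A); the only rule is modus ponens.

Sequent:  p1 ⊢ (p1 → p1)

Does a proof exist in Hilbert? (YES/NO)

Derivation (root first):
[MP] p1 ⊢ (p1 → p1)
  [MP]  ⊢ ((p1 → p1) → (p1 → p1))
    [S]  ⊢ ((p1 → (p1 → p1)) → ((p1 → p1) → (p1 → p1)))
    [K]  ⊢ (p1 → (p1 → p1))
  [MP] p1 ⊢ (p1 → p1)
    [K]  ⊢ (p1 → (p1 → p1))
    [Hyp] p1 ⊢ p1

Result: YES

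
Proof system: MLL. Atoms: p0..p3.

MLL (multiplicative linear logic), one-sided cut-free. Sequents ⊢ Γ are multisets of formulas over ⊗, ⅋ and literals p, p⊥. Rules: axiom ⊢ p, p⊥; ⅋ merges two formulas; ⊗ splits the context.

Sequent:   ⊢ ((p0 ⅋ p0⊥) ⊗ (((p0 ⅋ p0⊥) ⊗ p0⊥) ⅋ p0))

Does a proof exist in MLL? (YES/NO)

Proof tree:
[⊗]  ⊢ ((p0 ⅋ p0⊥) ⊗ (((p0 ⅋ p0⊥) ⊗ p0⊥) ⅋ p0))
  [⅋]  ⊢ (p0 ⅋ p0⊥)
    [Ax]  ⊢ p0, p0⊥
  [⅋]  ⊢ (((p0 ⅋ p0⊥) ⊗ p0⊥) ⅋ p0)
    [⊗]  ⊢ p0, ((p0 ⅋ p0⊥) ⊗ p0⊥)
      [⅋]  ⊢ (p0 ⅋ p0⊥)
        [Ax]  ⊢ p0, p0⊥
      [Ax]  ⊢ p0, p0⊥

Result: YES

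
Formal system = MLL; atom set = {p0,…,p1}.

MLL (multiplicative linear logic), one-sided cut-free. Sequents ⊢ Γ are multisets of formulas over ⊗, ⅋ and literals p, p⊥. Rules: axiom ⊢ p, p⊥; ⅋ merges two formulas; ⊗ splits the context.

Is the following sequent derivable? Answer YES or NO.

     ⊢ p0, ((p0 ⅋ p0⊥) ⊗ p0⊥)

Proof tree:
[⊗]  ⊢ p0, ((p0 ⅋ p0⊥) ⊗ p0⊥)
  [⅋]  ⊢ (p0 ⅋ p0⊥)
    [Ax]  ⊢ p0, p0⊥
  [Ax]  ⊢ p0, p0⊥

Result: YES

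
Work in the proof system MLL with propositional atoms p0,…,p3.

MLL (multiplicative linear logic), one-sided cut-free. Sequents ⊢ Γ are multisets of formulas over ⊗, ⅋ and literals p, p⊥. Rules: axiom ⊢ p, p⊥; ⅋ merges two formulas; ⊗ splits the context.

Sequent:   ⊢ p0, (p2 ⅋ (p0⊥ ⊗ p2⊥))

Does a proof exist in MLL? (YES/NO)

Derivation (root first):
[⅋]  ⊢ p0, (p2 ⅋ (p0⊥ ⊗ p2⊥))
  [⊗]  ⊢ p0, p2, (p0⊥ ⊗ p2⊥)
    [Ax]  ⊢ p0, p0⊥
    [Ax]  ⊢ p2, p2⊥

Result: YES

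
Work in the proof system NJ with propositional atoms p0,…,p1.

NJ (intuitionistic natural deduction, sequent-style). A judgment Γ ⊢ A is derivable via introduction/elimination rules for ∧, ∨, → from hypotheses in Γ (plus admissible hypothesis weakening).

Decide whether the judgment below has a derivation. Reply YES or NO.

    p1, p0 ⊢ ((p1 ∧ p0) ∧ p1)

Proof tree:
[∧I] p1, p0 ⊢ ((p1 ∧ p0) ∧ p1)
  [∧I] p1, p0 ⊢ (p1 ∧ p0)
    [Ax] p1 ⊢ p1
    [Ax] p0 ⊢ p0
  [Ax] p1 ⊢ p1

Result: YES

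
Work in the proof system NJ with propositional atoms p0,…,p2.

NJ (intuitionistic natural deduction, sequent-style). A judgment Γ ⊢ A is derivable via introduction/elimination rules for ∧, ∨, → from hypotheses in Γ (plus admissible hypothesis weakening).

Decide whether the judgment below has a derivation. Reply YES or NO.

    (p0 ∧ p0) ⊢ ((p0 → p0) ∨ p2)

Proof tree:
[∨I₁] (p0 ∧ p0) ⊢ ((p0 → p0) ∨ p2)
  [Wk] (p0 ∧ p0) ⊢ (p0 → p0)
    [→I]  ⊢ (p0 → p0)
      [Ax] p0 ⊢ p0

Result: YES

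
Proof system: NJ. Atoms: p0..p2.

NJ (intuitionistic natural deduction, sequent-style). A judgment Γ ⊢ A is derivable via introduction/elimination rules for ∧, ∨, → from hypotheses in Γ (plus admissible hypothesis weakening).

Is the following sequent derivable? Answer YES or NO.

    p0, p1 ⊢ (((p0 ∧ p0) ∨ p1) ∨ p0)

Derivation (root first):
[Wk] p0, p1 ⊢ (((p0 ∧ p0) ∨ p1) ∨ p0)
  [∨I₁] p0 ⊢ (((p0 ∧ p0) ∨ p1) ∨ p0)
    [∨I₁] p0 ⊢ ((p0 ∧ p0) ∨ p1)
      [∧I] p0 ⊢ (p0 ∧ p0)
        [Ax] p0 ⊢ p0
        [Ax] p0 ⊢ p0

Result: YES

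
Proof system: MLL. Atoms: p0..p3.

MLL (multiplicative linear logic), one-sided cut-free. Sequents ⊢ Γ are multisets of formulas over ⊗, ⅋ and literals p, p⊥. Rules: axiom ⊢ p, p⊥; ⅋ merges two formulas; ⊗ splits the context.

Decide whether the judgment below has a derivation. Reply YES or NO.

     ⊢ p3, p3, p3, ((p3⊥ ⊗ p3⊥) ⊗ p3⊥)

Derivation trace:
[⊗]  ⊢ p3, p3, p3, ((p3⊥ ⊗ p3⊥) ⊗ p3⊥)
  [⊗]  ⊢ p3, p3, (p3⊥ ⊗ p3⊥)
    [Ax]  ⊢ p3, p3⊥
    [Ax]  ⊢ p3, p3⊥
  [Ax]  ⊢ p3, p3⊥

Result: YES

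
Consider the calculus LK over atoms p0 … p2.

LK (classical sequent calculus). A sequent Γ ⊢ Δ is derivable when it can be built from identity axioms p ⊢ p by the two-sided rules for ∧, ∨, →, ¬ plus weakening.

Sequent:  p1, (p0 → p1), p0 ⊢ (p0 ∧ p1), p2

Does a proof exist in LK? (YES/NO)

Derivation trace:
[WR] p1, (p0 → p1), p0 ⊢ (p0 ∧ p1), p2
  [∧R] p1, (p0 → p1), p0 ⊢ (p0 ∧ p1)
    [Ax] p0 ⊢ p0
    [→L] p1, p0, (p0 → p1) ⊢ p1
      [WL] p0, p1 ⊢ p0
        [Ax] p0 ⊢ p0
      [Ax] p1 ⊢ p1

Result: YES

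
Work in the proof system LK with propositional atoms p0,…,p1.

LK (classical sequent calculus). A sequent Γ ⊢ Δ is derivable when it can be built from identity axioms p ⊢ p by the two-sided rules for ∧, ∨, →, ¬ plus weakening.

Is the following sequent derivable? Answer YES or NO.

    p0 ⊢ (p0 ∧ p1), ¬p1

Derivation (root first):
[¬R] p0 ⊢ (p0 ∧ p1), ¬p1
  [∧R] p1, p0 ⊢ (p0 ∧ p1)
    [Ax] p0 ⊢ p0
    [Ax] p1 ⊢ p1

Result: YES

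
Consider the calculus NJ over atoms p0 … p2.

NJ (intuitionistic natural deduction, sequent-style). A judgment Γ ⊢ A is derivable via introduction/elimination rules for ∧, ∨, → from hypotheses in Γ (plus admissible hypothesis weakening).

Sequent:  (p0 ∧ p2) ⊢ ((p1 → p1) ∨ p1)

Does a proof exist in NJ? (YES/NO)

Proof tree:
[∨I₁] (p0 ∧ p2) ⊢ ((p1 → p1) ∨ p1)
  [Wk] (p0 ∧ p2) ⊢ (p1 → p1)
    [→I]  ⊢ (p1 → p1)
      [Ax] p1 ⊢ p1

Result: YES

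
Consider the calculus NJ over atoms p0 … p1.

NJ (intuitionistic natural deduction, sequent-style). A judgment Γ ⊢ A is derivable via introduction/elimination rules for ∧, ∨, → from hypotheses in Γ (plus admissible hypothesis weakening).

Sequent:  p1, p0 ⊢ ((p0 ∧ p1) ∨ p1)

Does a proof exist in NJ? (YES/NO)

Derivation (root first):
[∨I₁] p1, p0 ⊢ ((p0 ∧ p1) ∨ p1)
  [∧I] p1, p0 ⊢ (p0 ∧ p1)
    [Ax] p0 ⊢ p0
    [Ax] p1 ⊢ p1

Result: YES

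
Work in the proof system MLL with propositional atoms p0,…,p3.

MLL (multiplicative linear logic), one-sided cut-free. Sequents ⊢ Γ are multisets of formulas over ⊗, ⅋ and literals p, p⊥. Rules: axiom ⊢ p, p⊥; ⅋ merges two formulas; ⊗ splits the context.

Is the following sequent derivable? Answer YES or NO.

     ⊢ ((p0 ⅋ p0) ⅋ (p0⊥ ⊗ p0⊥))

Proof tree:
[⅋]  ⊢ ((p0 ⅋ p0) ⅋ (p0⊥ ⊗ p0⊥))
  [⅋]  ⊢ (p0⊥ ⊗ p0⊥), (p0 ⅋ p0)
    [⊗]  ⊢ p0, p0, (p0⊥ ⊗ p0⊥)
      [Ax]  ⊢ p0, p0⊥
      [Ax]  ⊢ p0, p0⊥

Result: YES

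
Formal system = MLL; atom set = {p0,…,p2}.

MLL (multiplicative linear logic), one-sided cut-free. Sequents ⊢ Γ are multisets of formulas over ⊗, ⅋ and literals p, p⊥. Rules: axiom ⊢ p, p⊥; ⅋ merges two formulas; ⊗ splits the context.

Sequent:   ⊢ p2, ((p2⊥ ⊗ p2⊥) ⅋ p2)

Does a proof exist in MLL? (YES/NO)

Derivation trace:
[⅋]  ⊢ p2, ((p2⊥ ⊗ p2⊥) ⅋ p2)
  [⊗]  ⊢ p2, p2, (p2⊥ ⊗ p2⊥)
    [Ax]  ⊢ p2, p2⊥
    [Ax]  ⊢ p2, p2⊥

Result: YES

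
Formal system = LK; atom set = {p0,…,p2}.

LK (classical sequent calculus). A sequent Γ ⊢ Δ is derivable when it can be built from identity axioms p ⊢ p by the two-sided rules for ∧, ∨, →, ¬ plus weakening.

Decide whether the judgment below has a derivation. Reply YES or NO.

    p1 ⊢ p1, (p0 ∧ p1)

Derivation (root first):
[∧R] p1 ⊢ p1, (p0 ∧ p1)
  [WR] p1 ⊢ p1, p0
    [Ax] p1 ⊢ p1
  [Ax] p1 ⊢ p1

Result: YES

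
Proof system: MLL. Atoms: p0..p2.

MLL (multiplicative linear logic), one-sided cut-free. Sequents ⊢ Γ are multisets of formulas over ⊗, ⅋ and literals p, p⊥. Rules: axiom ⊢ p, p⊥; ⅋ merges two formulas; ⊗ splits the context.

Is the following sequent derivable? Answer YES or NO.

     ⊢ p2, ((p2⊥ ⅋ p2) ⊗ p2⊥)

Derivation trace:
[⊗]  ⊢ p2, ((p2⊥ ⅋ p2) ⊗ p2⊥)
  [⅋]  ⊢ (p2⊥ ⅋ p2)
    [Ax]  ⊢ p2, p2⊥
  [Ax]  ⊢ p2, p2⊥

Result: YES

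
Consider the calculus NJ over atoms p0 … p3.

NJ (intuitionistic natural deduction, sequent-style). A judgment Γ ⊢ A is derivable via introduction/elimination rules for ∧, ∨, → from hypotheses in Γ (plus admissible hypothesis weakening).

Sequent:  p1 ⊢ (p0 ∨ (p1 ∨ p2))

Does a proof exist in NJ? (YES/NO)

Derivation (root first):
[∨I₂] p1 ⊢ (p0 ∨ (p1 ∨ p2))
  [∨I₁] p1 ⊢ (p1 ∨ p2)
    [Ax] p1 ⊢ p1

Result: YES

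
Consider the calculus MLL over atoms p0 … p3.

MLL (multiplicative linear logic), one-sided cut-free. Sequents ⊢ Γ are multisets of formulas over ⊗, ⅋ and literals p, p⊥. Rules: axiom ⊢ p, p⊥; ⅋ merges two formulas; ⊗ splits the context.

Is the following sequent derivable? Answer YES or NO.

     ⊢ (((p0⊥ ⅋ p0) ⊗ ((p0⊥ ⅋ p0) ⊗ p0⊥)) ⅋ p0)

Proof tree:
[⅋]  ⊢ (((p0⊥ ⅋ p0) ⊗ ((p0⊥ ⅋ p0) ⊗ p0⊥)) ⅋ p0)
  [⊗]  ⊢ p0, ((p0⊥ ⅋ p0) ⊗ ((p0⊥ ⅋ p0) ⊗ p0⊥))
    [⅋]  ⊢ (p0⊥ ⅋ p0)
      [Ax]  ⊢ p0, p0⊥
    [⊗]  ⊢ p0, ((p0⊥ ⅋ p0) ⊗ p0⊥)
      [⅋]  ⊢ (p0⊥ ⅋ p0)
        [Ax]  ⊢ p0, p0⊥
      [Ax]  ⊢ p0, p0⊥

Result: YES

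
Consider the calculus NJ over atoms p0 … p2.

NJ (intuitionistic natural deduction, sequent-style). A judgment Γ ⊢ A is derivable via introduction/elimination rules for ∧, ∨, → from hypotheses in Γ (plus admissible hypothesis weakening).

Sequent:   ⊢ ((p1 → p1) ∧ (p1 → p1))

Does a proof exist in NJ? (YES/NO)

Derivation trace:
[∧I]  ⊢ ((p1 → p1) ∧ (p1 → p1))
  [→I]  ⊢ (p1 → p1)
    [Ax] p1 ⊢ p1
  [→I]  ⊢ (p1 → p1)
    [Ax] p1 ⊢ p1

Result: YES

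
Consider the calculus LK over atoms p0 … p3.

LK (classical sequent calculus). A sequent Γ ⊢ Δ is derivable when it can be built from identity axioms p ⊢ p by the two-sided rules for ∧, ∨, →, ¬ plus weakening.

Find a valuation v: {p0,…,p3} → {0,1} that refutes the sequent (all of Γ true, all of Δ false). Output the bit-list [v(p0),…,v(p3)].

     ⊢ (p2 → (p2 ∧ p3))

Search for a countermodel by truth-table:
  v=0000: Γ:[] Δ:[(p2 → (p2 ∧ p3))=T] refutes=False
  v=0001: Γ:[] Δ:[(p2 → (p2 ∧ p3))=T] refutes=False
  v=0010: Γ:[] Δ:[(p2 → (p2 ∧ p3))=F] refutes=True  ← countermodel

Result: [0, 0, 1, 0]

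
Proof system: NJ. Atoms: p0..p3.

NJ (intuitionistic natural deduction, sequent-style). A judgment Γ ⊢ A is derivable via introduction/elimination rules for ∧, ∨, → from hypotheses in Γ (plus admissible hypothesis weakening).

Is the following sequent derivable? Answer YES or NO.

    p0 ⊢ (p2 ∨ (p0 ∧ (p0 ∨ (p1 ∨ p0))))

Derivation (root first):
[∨I₂] p0 ⊢ (p2 ∨ (p0 ∧ (p0 ∨ (p1 ∨ p0))))
  [∧I] p0 ⊢ (p0 ∧ (p0 ∨ (p1 ∨ p0)))
    [Ax] p0 ⊢ p0
    [∨I₂] p0 ⊢ (p0 ∨ (p1 ∨ p0))
      [∨I₂] p0 ⊢ (p1 ∨ p0)
        [Ax] p0 ⊢ p0

Result: YES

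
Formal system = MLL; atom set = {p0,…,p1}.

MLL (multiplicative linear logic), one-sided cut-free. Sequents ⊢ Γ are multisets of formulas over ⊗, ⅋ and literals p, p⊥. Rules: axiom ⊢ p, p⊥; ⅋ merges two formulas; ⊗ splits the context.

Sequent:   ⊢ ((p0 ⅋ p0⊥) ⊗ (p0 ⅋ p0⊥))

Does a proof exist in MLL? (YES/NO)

Derivation trace:
[⊗]  ⊢ ((p0 ⅋ p0⊥) ⊗ (p0 ⅋ p0⊥))
  [⅋]  ⊢ (p0 ⅋ p0⊥)
    [Ax]  ⊢ p0, p0⊥
  [⅋]  ⊢ (p0 ⅋ p0⊥)
    [Ax]  ⊢ p0, p0⊥

Result: YES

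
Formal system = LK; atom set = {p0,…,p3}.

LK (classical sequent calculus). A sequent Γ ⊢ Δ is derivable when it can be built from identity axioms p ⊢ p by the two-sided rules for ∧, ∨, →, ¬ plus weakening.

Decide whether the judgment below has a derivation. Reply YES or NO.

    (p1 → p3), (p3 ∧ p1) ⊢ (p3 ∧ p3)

Proof tree:
[∧L] (p1 → p3), (p3 ∧ p1) ⊢ (p3 ∧ p3)
  [∧R] p1, p3, (p1 → p3) ⊢ (p3 ∧ p3)
    [Ax] p3 ⊢ p3
    [WL] p1, (p1 → p3), p3 ⊢ p3
      [→L] p1, (p1 → p3) ⊢ p3
        [Ax] p1 ⊢ p1
        [Ax] p3 ⊢ p3

Result: YES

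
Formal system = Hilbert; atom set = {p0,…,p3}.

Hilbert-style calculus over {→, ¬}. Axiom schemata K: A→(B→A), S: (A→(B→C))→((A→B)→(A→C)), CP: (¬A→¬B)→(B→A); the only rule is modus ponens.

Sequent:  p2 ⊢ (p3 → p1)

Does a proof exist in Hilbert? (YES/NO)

Enumerate valuations to refute Γ ⊢ Δ:
  v=0000: Γ:[p2=F] Δ:[(p3 → p1)=T] refutes=False
  v=0001: Γ:[p2=F] Δ:[(p3 → p1)=F] refutes=False
  v=0010: Γ:[p2=T] Δ:[(p3 → p1)=T] refutes=False
  v=0011: Γ:[p2=T] Δ:[(p3 → p1)=F] refutes=True  ← countermodel

Result: NO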